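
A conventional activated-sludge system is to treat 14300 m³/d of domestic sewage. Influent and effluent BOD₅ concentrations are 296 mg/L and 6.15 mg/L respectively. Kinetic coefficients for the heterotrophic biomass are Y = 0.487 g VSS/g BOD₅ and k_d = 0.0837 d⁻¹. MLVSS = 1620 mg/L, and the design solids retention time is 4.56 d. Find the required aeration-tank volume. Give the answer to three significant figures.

From the SRT design equation V = Y Q (S₀−S) θ_c / [X (1 + k_d θ_c)] = 0.487 × 14300 × (296 − 6.15) × 4.56 / [1620 × (1 + 0.0837 × 4.56)] = 9.2×10^6 / 2238 = 4112 m³.

V ≈ 4110 m³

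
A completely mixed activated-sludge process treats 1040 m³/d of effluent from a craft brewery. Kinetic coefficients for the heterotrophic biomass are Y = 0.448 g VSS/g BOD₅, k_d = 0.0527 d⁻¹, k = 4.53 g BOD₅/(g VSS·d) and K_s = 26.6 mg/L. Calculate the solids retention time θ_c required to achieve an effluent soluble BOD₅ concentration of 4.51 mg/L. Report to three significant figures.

Specific growth rate at S = 4.51 mg/L: μ = YkS/(K_s+S) = 0.448·4.53·4.51/(26.6+4.51) = 0.2942 d⁻¹.
θ_c = 1/(μ − k_d) = 1/(0.2942 − 0.0527) = 1/0.2415 = 4.141 d.

θ_c ≈ 4.14 d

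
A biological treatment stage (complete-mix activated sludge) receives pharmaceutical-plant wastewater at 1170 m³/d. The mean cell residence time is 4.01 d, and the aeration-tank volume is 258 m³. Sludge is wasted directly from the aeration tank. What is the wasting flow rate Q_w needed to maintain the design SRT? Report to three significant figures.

Q_w ≈ 64.3 m³/d

Wasting from the aeration tank: Q_w = V / θ_c = 258.0 / 4.01 = 64.34 m³/d.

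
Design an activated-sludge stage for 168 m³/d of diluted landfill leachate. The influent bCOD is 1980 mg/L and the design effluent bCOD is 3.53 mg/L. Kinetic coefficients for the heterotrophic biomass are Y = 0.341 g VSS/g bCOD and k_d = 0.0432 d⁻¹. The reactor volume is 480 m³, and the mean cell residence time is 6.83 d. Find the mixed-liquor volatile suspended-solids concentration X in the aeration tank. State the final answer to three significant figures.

X = Y·Q·ΔS·θ_c / [V·(1 + k_d θ_c)] = 0.341 × 168 × (1980 − 3.53) × 6.83 / [480 × (1 + 0.0432 × 6.83)] = 1244 mg/L.

X ≈ 1240 mg/L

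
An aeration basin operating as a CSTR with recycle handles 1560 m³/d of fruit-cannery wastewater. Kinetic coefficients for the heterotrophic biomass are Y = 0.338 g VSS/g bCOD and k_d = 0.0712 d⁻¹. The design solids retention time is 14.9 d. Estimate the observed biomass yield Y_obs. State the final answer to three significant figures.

Y_obs ≈ 0.164 g VSS/g bCOD

Y_obs = Y / (1 + k_d θ_c) = 0.338 / (1 + 0.0712 × 14.9) = 0.338 / 2.061 = 0.1640.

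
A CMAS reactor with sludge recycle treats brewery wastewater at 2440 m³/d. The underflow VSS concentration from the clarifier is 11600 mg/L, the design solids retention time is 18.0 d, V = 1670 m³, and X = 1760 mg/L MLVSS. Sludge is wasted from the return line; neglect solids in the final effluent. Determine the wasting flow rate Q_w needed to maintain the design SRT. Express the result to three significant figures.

Wasting from the return line (neglecting effluent solids): Q_w = V·X / (θ_c·X_r) = 1670 × 1760 / (18.0 × 11600) = 14.08 m³/d.

Q_w ≈ 14.1 m³/d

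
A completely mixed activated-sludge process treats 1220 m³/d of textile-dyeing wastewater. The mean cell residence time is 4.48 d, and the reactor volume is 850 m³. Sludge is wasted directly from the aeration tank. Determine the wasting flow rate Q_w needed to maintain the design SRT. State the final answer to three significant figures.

Wasting from the aeration tank: Q_w = V / θ_c = 850.0 / 4.48 = 189.7 m³/d.

Q_w ≈ 190 m³/d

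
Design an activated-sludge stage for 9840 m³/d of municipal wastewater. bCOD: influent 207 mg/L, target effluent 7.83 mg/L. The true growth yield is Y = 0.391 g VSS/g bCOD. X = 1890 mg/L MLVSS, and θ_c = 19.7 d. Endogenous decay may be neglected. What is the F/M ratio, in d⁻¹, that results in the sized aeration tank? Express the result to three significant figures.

F/M ≈ 0.135 d⁻¹

V·X = Y·Q·ΔS·θ_c gives V = 0.391 × 9840 × (207 − 7.83) × 19.7 / 1890 = 7987 m³.
F/M = applied load / biomass = Q·S₀/(V·X) = 9840 × 207 / (7987 × 1890) = 0.1349 d⁻¹.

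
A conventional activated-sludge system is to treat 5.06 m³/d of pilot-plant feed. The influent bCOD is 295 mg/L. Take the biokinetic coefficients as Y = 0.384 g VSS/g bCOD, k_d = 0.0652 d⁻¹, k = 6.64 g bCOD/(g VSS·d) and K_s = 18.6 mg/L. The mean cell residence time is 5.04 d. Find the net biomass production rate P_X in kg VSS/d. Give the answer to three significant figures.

For a completely mixed reactor with recycle the Lawrence–McCarty relation gives S = K_s·(1 + k_d·θ_c) / [θ_c·(Y·k − k_d) − 1] = 18.6 × (1 + 0.0652 × 5.04) / [5.04 × (0.384 × 6.64 − 0.0652) − 1] = 24.71 / 11.52 = 2.145 mg/L.
Y_obs = Y / (1 + k_d θ_c) = 0.384 / (1 + 0.0652 × 5.04) = 0.384 / 1.329 = 0.2890.
Mass of bCOD removed per day: Q(S₀ − S) = 5.06 × 292.9 g/m³ = 1.482 kg/d.
So the net sludge growth is P_X = 0.2890 × 1.482 = 0.4283 kg VSS/d.

P_X ≈ 0.428 kg VSS/d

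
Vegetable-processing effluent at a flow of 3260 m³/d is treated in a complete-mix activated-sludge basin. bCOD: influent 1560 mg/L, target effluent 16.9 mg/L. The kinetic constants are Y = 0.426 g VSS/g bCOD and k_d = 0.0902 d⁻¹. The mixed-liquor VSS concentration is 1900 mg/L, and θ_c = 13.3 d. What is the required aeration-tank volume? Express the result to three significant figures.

Rearranging the biomass balance for a CMAS with decay, V = Y·Q·ΔS·θ_c / [X·(1+k_d θ_c)] = 0.426 × 3260 × (1560 − 16.9) × 13.3 / [1900 × (1 + 0.0902 × 13.3)] = 2.85×10^7 / 4179 = 6820 m³.

V ≈ 6820 m³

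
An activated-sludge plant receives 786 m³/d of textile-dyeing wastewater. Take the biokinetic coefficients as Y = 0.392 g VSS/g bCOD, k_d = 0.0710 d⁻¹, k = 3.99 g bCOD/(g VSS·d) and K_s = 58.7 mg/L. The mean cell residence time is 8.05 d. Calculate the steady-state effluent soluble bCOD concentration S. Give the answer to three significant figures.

S ≈ 8.37 mg/L

For a completely mixed reactor with recycle the Lawrence–McCarty relation gives S = K_s·(1 + k_d·θ_c) / [θ_c·(Y·k − k_d) − 1] = 58.7 × (1 + 0.0710 × 8.05) / [8.05 × (0.392 × 3.99 − 0.0710) − 1] = 92.25 / 11.02 = 8.372 mg/L.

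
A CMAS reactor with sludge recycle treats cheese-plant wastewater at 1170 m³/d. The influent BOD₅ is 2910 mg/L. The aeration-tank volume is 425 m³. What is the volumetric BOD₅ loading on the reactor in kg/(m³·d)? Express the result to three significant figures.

L_v ≈ 8.01 kg BOD₅/(m³·d)

L_v = Q S₀ / V = 1170 × 2910 × 10⁻³ / 425.0 = 8.011 kg/(m³·d).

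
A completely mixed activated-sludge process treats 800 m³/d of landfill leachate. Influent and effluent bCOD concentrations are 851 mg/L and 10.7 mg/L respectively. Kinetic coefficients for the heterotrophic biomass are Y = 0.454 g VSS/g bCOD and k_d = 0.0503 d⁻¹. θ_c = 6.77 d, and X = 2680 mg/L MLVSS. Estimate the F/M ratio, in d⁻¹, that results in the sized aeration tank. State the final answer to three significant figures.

From the SRT design equation V = Y Q (S₀−S) θ_c / [X (1 + k_d θ_c)] = 0.454 × 800 × (851 − 10.7) × 6.77 / [2680 × (1 + 0.0503 × 6.77)] = 2.07×10^6 / 3593 = 575.1 m³.
Food-to-microorganism ratio F/M = Q S₀ / (V X) = 800 × 851 / (575.1 × 2680) = 0.4417 d⁻¹.

F/M ≈ 0.442 d⁻¹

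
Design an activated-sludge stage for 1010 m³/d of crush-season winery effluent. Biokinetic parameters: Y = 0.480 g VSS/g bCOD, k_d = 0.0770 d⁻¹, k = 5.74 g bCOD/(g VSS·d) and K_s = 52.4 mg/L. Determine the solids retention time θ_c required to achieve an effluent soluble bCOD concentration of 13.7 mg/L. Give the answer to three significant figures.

From 1/θ_c = Y·k·S/(K_s + S) − k_d: Y·k·S/(K_s+S) = 0.480 × 5.74 × 13.7 / (52.4 + 13.7) = 0.5710 d⁻¹.
Then 1/θ_c = μ − k_d = 0.5710 − 0.0770 = 0.4940 d⁻¹, giving θ_c = 2.024 d.

θ_c ≈ 2.02 d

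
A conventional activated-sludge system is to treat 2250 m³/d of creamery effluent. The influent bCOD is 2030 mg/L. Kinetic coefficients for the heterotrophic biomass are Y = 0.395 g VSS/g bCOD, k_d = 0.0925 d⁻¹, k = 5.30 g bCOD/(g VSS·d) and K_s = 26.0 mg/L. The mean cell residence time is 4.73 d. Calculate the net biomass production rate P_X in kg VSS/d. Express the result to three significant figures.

For a completely mixed reactor with recycle the Lawrence–McCarty relation gives S = K_s·(1 + k_d·θ_c) / [θ_c·(Y·k − k_d) − 1] = 26.0 × (1 + 0.0925 × 4.73) / [4.73 × (0.395 × 5.30 − 0.0925) − 1] = 37.38 / 8.465 = 4.415 mg/L.
The observed yield is Y_obs = Y/(1 + k_d·θ_c) = 0.395 / (1 + 0.0925 × 4.73) = 0.395 / 1.438 = 0.2748 g VSS per g bCOD removed.
ΔS = 2030 − 4.42 = 2026 mg/L, so the substrate removal rate is 2250 × 2026/1000 = 4558 kg bCOD/d.
Net biomass production P_X = Y_obs × Q·(S₀ − S) = 0.2748 × 4558 = 1252 kg VSS/d.

P_X ≈ 1250 kg VSS/d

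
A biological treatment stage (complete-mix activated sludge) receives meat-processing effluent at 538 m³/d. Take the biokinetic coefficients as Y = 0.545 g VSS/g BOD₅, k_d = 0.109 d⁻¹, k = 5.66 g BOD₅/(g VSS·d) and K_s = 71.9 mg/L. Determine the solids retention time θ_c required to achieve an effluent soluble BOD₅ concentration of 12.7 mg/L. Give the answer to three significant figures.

Specific growth rate at S = 12.7 mg/L: μ = YkS/(K_s+S) = 0.545·5.66·12.7/(71.9+12.7) = 0.4631 d⁻¹.
θ_c = 1/(μ − k_d) = 1/(0.4631 − 0.109) = 1/0.3541 = 2.824 d.

θ_c ≈ 2.82 d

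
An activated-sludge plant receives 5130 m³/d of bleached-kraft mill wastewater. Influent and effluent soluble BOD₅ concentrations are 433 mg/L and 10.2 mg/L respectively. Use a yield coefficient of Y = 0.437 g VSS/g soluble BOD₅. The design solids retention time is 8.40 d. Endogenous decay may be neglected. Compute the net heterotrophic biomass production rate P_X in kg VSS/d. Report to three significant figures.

Since k_d ≈ 0, Y_obs = Y = 0.437 g VSS/g soluble BOD₅.
Mass of soluble BOD₅ removed per day: Q(S₀ − S) = 5130 × 422.8 g/m³ = 2169 kg/d.
P_X = Y_obs · Q(S₀ − S) = 0.4370 × 2169 = 947.8 kg VSS/d.

P_X ≈ 948 kg VSS/d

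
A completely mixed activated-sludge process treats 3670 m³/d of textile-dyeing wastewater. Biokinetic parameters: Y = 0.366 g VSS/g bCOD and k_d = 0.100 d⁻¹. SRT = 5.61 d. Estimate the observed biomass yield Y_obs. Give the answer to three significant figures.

Y_obs = Y / (1 + k_d θ_c) = 0.366 / (1 + 0.100 × 5.61) = 0.366 / 1.561 = 0.2345.

Y_obs ≈ 0.234 g VSS/g bCOD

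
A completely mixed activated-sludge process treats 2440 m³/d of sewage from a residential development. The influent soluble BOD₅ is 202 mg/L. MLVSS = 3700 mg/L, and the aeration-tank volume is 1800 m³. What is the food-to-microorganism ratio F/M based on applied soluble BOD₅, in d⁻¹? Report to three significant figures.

F/M = Q·S₀ / (V·X) = 2440 × 202 / (1800 × 3700) = 0.07401 g soluble BOD₅·(g VSS·d)⁻¹.

F/M ≈ 0.0740 d⁻¹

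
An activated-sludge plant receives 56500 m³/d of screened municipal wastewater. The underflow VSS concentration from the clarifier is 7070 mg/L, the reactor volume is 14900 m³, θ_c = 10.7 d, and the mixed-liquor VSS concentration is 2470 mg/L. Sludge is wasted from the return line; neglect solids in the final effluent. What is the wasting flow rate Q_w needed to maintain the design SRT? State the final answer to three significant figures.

Q_w ≈ 486 m³/d

Q_w = (V·X)/(θ_c X_r) = 14900 × 2470 / (10.7 × 7070) = 486.5 m³/d.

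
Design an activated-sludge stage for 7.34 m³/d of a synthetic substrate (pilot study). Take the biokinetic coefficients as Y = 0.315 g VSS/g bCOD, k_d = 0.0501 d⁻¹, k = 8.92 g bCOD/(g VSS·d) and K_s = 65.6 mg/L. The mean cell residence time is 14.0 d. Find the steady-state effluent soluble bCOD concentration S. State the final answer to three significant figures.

Effluent substrate depends only on kinetics and SRT: S = K_s(1 + k_d θ_c) / [θ_c(Yk − k_d) − 1] = 65.6 × (1 + 0.0501 × 14.0) / [14.0 × (0.315 × 8.92 − 0.0501) − 1] = 111.6 / 37.64 = 2.966 mg/L.

S ≈ 2.97 mg/L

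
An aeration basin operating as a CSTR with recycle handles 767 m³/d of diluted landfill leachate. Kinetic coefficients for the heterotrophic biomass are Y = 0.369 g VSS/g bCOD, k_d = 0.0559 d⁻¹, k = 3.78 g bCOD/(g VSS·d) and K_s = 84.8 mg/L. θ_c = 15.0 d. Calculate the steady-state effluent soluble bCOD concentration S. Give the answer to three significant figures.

S ≈ 8.17 mg/L

Effluent substrate depends only on kinetics and SRT: S = K_s(1 + k_d θ_c) / [θ_c(Yk − k_d) − 1] = 84.8 × (1 + 0.0559 × 15.0) / [15.0 × (0.369 × 3.78 − 0.0559) − 1] = 155.9 / 19.08 = 8.169 mg/L.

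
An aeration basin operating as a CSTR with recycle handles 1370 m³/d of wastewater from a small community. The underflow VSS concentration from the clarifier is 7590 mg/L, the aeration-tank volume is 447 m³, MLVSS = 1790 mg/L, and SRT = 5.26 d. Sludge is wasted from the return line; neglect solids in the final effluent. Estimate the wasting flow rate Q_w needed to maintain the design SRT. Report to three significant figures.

Wasting from the return line (neglecting effluent solids): Q_w = V·X / (θ_c·X_r) = 447.0 × 1790 / (5.26 × 7590) = 20.04 m³/d.

Q_w ≈ 20.0 m³/d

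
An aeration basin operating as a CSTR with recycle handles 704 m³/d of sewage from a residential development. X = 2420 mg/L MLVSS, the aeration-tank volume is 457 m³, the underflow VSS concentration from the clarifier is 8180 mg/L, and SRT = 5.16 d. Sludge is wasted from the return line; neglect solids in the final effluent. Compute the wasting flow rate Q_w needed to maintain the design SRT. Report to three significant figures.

θ_c = V·X/(Q_w·X_r) when wasting from the recycle, so Q_w = V·X/(θ_c·X_r) = 457.0 × 2420 / (5.16 × 8180) = 26.20 m³/d.

Q_w ≈ 26.2 m³/d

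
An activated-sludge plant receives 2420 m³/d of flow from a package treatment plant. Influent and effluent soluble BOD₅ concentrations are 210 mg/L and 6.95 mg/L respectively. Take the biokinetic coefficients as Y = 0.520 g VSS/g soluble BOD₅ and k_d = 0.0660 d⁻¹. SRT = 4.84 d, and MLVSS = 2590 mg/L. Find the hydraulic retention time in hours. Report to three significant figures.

Steady-state biomass mass balance: V·X·(1 + k_d·θ_c) = Y·Q·(S₀ − S)·θ_c, so V = 0.520 × 2420 × (210 − 6.95) × 4.84 / [2590 × (1 + 0.0660 × 4.84)] = 1.24×10^6 / 3417 = 361.9 m³.
Hydraulic retention time τ = V/Q = 361.9 / 2420 = 0.1495 d = 3.589 h.

τ ≈ 3.59 h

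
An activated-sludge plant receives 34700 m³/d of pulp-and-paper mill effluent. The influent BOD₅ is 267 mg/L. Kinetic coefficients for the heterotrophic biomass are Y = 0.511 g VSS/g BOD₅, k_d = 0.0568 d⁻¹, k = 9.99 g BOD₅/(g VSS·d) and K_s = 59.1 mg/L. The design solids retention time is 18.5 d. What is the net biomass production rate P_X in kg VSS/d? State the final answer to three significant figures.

From the Monod/SRT balance for a CMAS, S = K_s·(1+k_d θ_c)/[θ_c·(Y k − k_d) − 1] = 59.1 × (1 + 0.0568 × 18.5) / [18.5 × (0.511 × 9.99 − 0.0568) − 1] = 121.2 / 92.39 = 1.312 mg/L.
The observed yield is Y_obs = Y/(1 + k_d·θ_c) = 0.511 / (1 + 0.0568 × 18.5) = 0.511 / 2.051 = 0.2492 g VSS per g BOD₅ removed.
Substrate removed = Q·(S₀ − S) = 34700 m³/d × (267 − 1.31) g/m³ = 9.22×10^6 g/d = 9219 kg/d.
Biomass produced: P_X = Y_obs·Q·ΔS = 0.2492 × 9219 ≈ 2297 kg VSS/d.

P_X ≈ 2300 kg VSS/d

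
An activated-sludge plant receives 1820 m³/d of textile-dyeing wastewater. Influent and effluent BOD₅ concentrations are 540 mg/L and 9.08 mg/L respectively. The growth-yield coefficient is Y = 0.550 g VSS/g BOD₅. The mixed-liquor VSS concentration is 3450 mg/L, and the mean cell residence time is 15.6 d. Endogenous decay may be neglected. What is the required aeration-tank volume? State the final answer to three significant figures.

V ≈ 2400 m³

With k_d = 0 the design equation reduces to V = Y Q (S₀−S) θ_c / X = 0.550 × 1820 × (540 − 9.08) × 15.6 / 3450 = 2403 m³.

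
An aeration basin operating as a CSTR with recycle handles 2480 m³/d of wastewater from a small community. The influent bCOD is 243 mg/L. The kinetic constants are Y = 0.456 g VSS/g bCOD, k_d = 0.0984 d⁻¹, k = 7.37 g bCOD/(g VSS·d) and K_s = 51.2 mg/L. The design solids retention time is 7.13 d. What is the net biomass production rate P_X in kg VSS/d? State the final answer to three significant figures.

From the Monod/SRT balance for a CMAS, S = K_s·(1+k_d θ_c)/[θ_c·(Y k − k_d) − 1] = 51.2 × (1 + 0.0984 × 7.13) / [7.13 × (0.456 × 7.37 − 0.0984) − 1] = 87.12 / 22.26 = 3.914 mg/L.
Y_obs = Y / (1 + k_d θ_c) = 0.456 / (1 + 0.0984 × 7.13) = 0.456 / 1.702 = 0.2680.
ΔS = 243 − 3.91 = 239.1 mg/L, so the substrate removal rate is 2480 × 239.1/1000 = 592.9 kg bCOD/d.
So the net sludge growth is P_X = 0.2680 × 592.9 = 158.9 kg VSS/d.

P_X ≈ 159 kg VSS/d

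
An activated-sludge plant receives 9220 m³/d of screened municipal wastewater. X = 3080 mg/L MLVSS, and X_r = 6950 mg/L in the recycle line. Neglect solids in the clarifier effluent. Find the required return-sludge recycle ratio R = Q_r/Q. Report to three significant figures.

Solids balance on the clarifier gives (1+R)X = R·X_r, so R = X/(X_r − X) = 3080 / (6950 − 3080) = 0.7959.

R ≈ 0.796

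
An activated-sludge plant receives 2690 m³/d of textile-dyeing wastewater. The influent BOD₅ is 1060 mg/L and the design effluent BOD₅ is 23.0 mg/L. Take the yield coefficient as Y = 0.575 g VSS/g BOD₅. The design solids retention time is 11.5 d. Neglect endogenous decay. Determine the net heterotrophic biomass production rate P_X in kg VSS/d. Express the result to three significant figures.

P_X ≈ 1600 kg VSS/d

No decay correction is needed, so Y_obs = Y = 0.575.
Substrate removed = Q·(S₀ − S) = 2690 m³/d × (1060 − 23.0) g/m³ = 2.79×10^6 g/d = 2790 kg/d.
Biomass produced: P_X = Y_obs·Q·ΔS = 0.5750 × 2790 ≈ 1604 kg VSS/d.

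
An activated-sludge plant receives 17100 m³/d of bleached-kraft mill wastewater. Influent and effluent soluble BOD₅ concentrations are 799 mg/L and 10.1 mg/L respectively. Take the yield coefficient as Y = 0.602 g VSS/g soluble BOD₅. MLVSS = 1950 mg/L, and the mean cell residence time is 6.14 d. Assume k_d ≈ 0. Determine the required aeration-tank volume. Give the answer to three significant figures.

V ≈ 25600 m³

With k_d = 0 the design equation reduces to V = Y Q (S₀−S) θ_c / X = 0.602 × 17100 × (799 − 10.1) × 6.14 / 1950 = 25571 m³.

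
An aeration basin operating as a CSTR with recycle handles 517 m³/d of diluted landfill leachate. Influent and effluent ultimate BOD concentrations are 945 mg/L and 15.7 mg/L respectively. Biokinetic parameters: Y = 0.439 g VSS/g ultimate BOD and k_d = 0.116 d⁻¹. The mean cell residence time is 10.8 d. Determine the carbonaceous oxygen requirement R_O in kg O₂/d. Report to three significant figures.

R_O ≈ 348 kg O₂/d

Observed yield with endogenous decay: Y_obs = Y / (1 + k_d·θ_c) = 0.439 / (1 + 0.116 × 10.8) = 0.439 / 2.253 = 0.1949 g VSS/g ultimate BOD.
Mass of ultimate BOD removed per day: Q(S₀ − S) = 517 × 929.3 g/m³ = 480.4 kg/d.
P_X = Y_obs·Q·(S₀ − S) = 0.1949 × 480.4 = 93.62 kg VSS/d.
Carbonaceous O₂ demand = substrate oxidised − cell-mass equivalent = 480.4 − 1.42 × 93.62 = 347.5 kg O₂/d.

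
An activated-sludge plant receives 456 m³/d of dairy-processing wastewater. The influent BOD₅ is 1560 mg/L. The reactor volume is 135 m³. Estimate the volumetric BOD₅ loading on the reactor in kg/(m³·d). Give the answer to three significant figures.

L_v ≈ 5.27 kg BOD₅/(m³·d)

Applied BOD₅ load per unit volume = Q·S₀/V = (456 × 1560/1000)/135.0 = 5.269 kg BOD₅·m⁻³·d⁻¹.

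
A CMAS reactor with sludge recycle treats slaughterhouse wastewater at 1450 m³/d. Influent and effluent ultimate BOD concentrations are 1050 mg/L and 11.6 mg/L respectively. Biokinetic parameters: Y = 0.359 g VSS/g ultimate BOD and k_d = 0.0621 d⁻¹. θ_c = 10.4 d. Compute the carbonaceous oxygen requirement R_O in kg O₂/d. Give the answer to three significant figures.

The observed yield is Y_obs = Y/(1 + k_d·θ_c) = 0.359 / (1 + 0.0621 × 10.4) = 0.359 / 1.646 = 0.2181 g VSS per g ultimate BOD removed.
ΔS = 1050 − 11.6 = 1038 mg/L, so the substrate removal rate is 1450 × 1038/1000 = 1506 kg ultimate BOD/d.
Net sludge production P_X = 0.2181 × 1506 = 328.4 kg VSS/d.
R_O = Q·(S₀ − S) − 1.42·P_X = 1506 − 1.42 × 328.4 = 1039 kg O₂/d.

R_O ≈ 1040 kg O₂/d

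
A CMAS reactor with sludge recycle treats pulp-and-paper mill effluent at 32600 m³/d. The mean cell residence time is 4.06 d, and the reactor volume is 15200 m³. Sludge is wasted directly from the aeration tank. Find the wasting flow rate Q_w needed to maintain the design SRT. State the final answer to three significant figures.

Q_w ≈ 3740 m³/d

With mixed-liquor wasting, θ_c = V/Q_w, so Q_w = V/θ_c = 15200/4.06 = 3744 m³/d.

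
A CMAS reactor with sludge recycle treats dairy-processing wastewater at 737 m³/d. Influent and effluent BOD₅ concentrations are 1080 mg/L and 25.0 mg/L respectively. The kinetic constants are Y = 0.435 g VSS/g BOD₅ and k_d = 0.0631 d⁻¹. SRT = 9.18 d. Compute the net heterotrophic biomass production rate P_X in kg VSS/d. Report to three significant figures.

P_X ≈ 214 kg VSS/d

Y_obs = Y / (1 + k_d θ_c) = 0.435 / (1 + 0.0631 × 9.18) = 0.435 / 1.579 = 0.2754.
Mass of BOD₅ removed per day: Q(S₀ − S) = 737 × 1055 g/m³ = 777.5 kg/d.
P_X = Y_obs · Q(S₀ − S) = 0.2754 × 777.5 = 214.2 kg VSS/d.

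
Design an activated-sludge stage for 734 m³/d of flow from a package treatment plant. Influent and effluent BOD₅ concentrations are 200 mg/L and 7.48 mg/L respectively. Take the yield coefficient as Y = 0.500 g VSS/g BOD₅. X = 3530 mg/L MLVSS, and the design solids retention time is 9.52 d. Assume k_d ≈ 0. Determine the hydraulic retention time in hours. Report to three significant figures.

Biomass mass balance (decay neglected): V·X = Y·Q·(S₀ − S)·θ_c, so V = 0.500 × 734 × (200 − 7.48) × 9.52 / 3530 = 190.5 m³.
Hydraulic retention time τ = V/Q = 190.5 / 734 = 0.2596 d = 6.230 h.

τ ≈ 6.23 h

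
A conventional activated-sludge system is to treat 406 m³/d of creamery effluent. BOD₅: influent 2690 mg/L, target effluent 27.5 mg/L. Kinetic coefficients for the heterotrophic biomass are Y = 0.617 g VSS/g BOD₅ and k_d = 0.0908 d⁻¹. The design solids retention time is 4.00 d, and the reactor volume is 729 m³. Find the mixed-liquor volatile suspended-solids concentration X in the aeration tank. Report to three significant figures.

X = Y·Q·ΔS·θ_c / [V·(1 + k_d θ_c)] = 0.617 × 406 × (2690 − 27.5) × 4.00 / [729 × (1 + 0.0908 × 4.00)] = 2685 mg/L.

X ≈ 2680 mg/L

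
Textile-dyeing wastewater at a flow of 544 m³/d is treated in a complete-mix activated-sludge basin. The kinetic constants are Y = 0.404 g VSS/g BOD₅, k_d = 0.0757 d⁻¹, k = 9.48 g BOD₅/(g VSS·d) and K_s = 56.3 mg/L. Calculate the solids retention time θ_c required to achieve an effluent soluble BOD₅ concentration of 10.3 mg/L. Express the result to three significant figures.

From 1/θ_c = Y·k·S/(K_s + S) − k_d: Y·k·S/(K_s+S) = 0.404 × 9.48 × 10.3 / (56.3 + 10.3) = 0.5923 d⁻¹.
Then 1/θ_c = μ − k_d = 0.5923 − 0.0757 = 0.5166 d⁻¹, giving θ_c = 1.936 d.

θ_c ≈ 1.94 d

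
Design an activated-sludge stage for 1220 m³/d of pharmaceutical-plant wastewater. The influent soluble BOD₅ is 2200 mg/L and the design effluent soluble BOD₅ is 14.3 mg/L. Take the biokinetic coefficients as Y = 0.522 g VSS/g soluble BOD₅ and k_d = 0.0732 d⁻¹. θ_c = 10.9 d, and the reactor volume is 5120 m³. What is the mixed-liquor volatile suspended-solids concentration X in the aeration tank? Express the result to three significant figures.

X ≈ 1650 mg/L

Solving the biomass balance for X: X = Y Q (S₀−S) θ_c / [V (1+k_d θ_c)] = 0.522 × 1220 × (2200 − 14.3) × 10.9 / [5120 × (1 + 0.0732 × 10.9)] = 1648 mg/L.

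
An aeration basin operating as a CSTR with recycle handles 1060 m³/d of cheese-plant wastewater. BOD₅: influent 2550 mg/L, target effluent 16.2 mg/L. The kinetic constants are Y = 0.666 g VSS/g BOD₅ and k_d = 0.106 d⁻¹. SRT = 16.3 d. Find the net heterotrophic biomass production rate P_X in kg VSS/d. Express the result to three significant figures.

Correct the yield for decay: Y_obs = Y/(1 + k_d θ_c) = 0.666 / (1 + 0.106 × 16.3) = 0.666 / 2.728 = 0.2442.
Mass of BOD₅ removed per day: Q(S₀ − S) = 1060 × 2534 g/m³ = 2686 kg/d.
Net biomass production P_X = Y_obs × Q·(S₀ − S) = 0.2442 × 2686 = 655.8 kg VSS/d.

P_X ≈ 656 kg VSS/d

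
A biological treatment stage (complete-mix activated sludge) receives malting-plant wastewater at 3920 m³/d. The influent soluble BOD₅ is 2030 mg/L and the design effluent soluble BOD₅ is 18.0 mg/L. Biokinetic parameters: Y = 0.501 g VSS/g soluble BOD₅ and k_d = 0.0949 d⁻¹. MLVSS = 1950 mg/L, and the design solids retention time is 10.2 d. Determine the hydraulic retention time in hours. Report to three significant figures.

Rearranging the biomass balance for a CMAS with decay, V = Y·Q·ΔS·θ_c / [X·(1+k_d θ_c)] = 0.501 × 3920 × (2030 − 18.0) × 10.2 / [1950 × (1 + 0.0949 × 10.2)] = 4.03×10^7 / 3838 = 10503 m³.
τ = V/Q = 10503/3920 = 2.679 d, or 64.30 h.

τ ≈ 64.3 h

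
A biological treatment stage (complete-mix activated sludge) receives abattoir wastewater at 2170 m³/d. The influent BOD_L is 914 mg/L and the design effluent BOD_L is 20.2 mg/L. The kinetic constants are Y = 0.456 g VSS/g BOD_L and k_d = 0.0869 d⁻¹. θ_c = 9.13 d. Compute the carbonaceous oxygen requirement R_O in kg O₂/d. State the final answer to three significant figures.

R_O ≈ 1240 kg O₂/d

Correct the yield for decay: Y_obs = Y/(1 + k_d θ_c) = 0.456 / (1 + 0.0869 × 9.13) = 0.456 / 1.793 = 0.2543.
Q·(S₀ − S) = 2170 × (914 − 20.2) × 10⁻³ = 1940 kg/d removed.
Biomass synthesised: P_X = Y_obs × 1940 = 493.2 kg VSS/d.
R_O = Q·ΔS − 1.42 P_X = 1940 − 700.3 = 1239 kg O₂/d.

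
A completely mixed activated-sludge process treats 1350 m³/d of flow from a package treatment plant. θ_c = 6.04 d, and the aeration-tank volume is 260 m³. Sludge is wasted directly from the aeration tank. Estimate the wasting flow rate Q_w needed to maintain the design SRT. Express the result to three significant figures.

Q_w ≈ 43.0 m³/d

Wasting from the aeration tank: Q_w = V / θ_c = 260.0 / 6.04 = 43.05 m³/d.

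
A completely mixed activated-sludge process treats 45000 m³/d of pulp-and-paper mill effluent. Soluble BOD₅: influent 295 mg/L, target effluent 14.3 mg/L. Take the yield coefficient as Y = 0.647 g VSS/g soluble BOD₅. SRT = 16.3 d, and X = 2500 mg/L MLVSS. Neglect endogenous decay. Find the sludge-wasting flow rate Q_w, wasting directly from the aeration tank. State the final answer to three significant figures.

Biomass mass balance (decay neglected): V·X = Y·Q·(S₀ − S)·θ_c, so V = 0.647 × 45000 × (295 − 14.3) × 16.3 / 2500 = 53285 m³.
Wasting from the aeration tank: Q_w = V / θ_c = 53285 / 16.3 = 3269 m³/d.

Q_w ≈ 3270 m³/d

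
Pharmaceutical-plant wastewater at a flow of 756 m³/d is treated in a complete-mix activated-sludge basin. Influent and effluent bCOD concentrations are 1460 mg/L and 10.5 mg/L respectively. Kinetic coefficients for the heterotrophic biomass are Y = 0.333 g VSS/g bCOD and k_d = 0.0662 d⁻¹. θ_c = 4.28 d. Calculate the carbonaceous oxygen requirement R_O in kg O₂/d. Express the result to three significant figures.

The observed yield is Y_obs = Y/(1 + k_d·θ_c) = 0.333 / (1 + 0.0662 × 4.28) = 0.333 / 1.283 = 0.2595 g VSS per g bCOD removed.
Mass of bCOD removed per day: Q(S₀ − S) = 756 × 1450 g/m³ = 1096 kg/d.
P_X = Y_obs·Q·(S₀ − S) = 0.2595 × 1096 = 284.3 kg VSS/d.
Carbonaceous O₂ demand = substrate oxidised − cell-mass equivalent = 1096 − 1.42 × 284.3 = 692.1 kg O₂/d.

R_O ≈ 692 kg O₂/d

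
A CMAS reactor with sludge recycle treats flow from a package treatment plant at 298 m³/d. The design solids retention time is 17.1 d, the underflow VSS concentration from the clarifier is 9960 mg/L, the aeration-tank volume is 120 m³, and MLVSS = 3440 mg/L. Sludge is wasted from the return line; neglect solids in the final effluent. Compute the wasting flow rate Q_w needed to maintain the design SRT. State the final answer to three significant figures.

Q_w = (V·X)/(θ_c X_r) = 120.0 × 3440 / (17.1 × 9960) = 2.424 m³/d.

Q_w ≈ 2.42 m³/d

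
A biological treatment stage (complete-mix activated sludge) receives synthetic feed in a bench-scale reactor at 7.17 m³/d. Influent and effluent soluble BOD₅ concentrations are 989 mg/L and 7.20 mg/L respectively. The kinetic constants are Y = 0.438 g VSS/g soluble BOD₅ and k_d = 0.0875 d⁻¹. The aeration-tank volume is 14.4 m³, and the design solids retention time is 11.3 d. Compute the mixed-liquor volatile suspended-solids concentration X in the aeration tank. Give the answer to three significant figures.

X ≈ 1220 mg/L

Solving the biomass balance for X: X = Y Q (S₀−S) θ_c / [V (1+k_d θ_c)] = 0.438 × 7.17 × (989 − 7.20) × 11.3 / [14.4 × (1 + 0.0875 × 11.3)] = 1217 mg/L.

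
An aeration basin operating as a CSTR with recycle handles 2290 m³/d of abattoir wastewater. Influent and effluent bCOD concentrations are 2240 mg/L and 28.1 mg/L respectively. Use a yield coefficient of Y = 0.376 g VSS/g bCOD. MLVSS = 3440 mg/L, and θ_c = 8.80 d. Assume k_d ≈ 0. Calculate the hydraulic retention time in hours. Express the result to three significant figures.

V·X = Y·Q·ΔS·θ_c gives V = 0.376 × 2290 × (2240 − 28.1) × 8.80 / 3440 = 4872 m³.
τ = V/Q = 4872/2290 = 2.128 d, or 51.06 h.

τ ≈ 51.1 h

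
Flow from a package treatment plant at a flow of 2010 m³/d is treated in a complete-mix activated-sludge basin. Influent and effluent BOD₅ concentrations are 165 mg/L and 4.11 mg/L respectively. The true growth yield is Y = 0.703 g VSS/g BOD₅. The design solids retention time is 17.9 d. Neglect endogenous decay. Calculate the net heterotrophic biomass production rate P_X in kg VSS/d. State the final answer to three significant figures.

Since k_d ≈ 0, Y_obs = Y = 0.703 g VSS/g BOD₅.
Substrate removed = Q·(S₀ − S) = 2010 m³/d × (165 − 4.11) g/m³ = 3.23×10^5 g/d = 323.4 kg/d.
Biomass produced: P_X = Y_obs·Q·ΔS = 0.7030 × 323.4 ≈ 227.3 kg VSS/d.

P_X ≈ 227 kg VSS/d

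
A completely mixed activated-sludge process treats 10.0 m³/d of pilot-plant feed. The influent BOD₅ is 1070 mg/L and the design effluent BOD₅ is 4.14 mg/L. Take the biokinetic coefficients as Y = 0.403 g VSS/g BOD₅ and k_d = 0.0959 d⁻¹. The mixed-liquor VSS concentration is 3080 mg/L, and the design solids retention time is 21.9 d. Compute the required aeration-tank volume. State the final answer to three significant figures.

Rearranging the biomass balance for a CMAS with decay, V = Y·Q·ΔS·θ_c / [X·(1+k_d θ_c)] = 0.403 × 10.0 × (1070 − 4.14) × 21.9 / [3080 × (1 + 0.0959 × 21.9)] = 9.41×10^4 / 9549 = 9.852 m³.

V ≈ 9.85 m³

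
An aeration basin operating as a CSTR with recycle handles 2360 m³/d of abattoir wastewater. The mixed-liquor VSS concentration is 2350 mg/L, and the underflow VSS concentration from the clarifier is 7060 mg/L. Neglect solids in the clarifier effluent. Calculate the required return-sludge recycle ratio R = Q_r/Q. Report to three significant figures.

R = Q_r/Q = X/(X_r − X) = 2350 / (7060 − 2350) = 0.4989.

R ≈ 0.499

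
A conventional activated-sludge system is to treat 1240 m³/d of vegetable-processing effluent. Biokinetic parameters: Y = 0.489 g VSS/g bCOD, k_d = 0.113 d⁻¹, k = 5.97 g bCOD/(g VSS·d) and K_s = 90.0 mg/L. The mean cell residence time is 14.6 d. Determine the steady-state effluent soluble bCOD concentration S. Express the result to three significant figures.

Effluent substrate depends only on kinetics and SRT: S = K_s(1 + k_d θ_c) / [θ_c(Yk − k_d) − 1] = 90.0 × (1 + 0.113 × 14.6) / [14.6 × (0.489 × 5.97 − 0.113) − 1] = 238.5 / 39.97 = 5.966 mg/L.

S ≈ 5.97 mg/L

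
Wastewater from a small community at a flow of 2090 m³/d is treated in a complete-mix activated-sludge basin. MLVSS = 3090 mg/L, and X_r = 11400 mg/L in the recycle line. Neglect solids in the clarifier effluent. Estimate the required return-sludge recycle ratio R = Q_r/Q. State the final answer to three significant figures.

Solids balance on the clarifier gives (1+R)X = R·X_r, so R = X/(X_r − X) = 3090 / (11400 − 3090) = 0.3718.

R ≈ 0.372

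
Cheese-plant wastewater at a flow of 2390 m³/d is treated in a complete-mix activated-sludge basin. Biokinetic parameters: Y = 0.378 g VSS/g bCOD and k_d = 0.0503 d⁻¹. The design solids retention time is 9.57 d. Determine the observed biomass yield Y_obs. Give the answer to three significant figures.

The observed yield is Y_obs = Y/(1 + k_d·θ_c) = 0.378 / (1 + 0.0503 × 9.57) = 0.378 / 1.481 = 0.2552 g VSS per g bCOD removed.

Y_obs ≈ 0.255 g VSS/g bCOD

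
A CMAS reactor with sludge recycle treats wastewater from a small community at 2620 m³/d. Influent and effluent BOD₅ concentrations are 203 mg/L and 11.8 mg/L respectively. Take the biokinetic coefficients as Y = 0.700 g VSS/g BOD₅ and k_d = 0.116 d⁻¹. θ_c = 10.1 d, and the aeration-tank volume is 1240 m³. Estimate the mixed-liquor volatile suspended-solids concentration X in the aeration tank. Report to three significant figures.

X ≈ 1320 mg/L

Solving the biomass balance for X: X = Y Q (S₀−S) θ_c / [V (1+k_d θ_c)] = 0.700 × 2620 × (203 − 11.8) × 10.1 / [1240 × (1 + 0.116 × 10.1)] = 1315 mg/L.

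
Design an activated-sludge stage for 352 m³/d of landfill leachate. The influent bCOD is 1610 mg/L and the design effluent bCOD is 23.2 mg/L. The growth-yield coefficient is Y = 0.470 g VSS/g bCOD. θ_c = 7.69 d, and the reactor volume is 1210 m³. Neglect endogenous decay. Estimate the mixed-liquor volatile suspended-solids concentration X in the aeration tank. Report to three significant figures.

X ≈ 1670 mg/L

X = Y·Q·ΔS·θ_c / V = 0.470 × 352 × (1610 − 23.2) × 7.69 / 1210 = 1668 mg/L.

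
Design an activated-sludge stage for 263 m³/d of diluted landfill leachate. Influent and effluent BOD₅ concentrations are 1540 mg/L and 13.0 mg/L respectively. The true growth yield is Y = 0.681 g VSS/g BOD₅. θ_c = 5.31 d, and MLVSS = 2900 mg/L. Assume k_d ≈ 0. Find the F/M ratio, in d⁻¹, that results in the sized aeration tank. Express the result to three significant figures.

F/M ≈ 0.279 d⁻¹

V·X = Y·Q·ΔS·θ_c gives V = 0.681 × 263 × (1540 − 13.0) × 5.31 / 2900 = 500.8 m³.
F/M = applied load / biomass = Q·S₀/(V·X) = 263 × 1540 / (500.8 × 2900) = 0.2789 d⁻¹.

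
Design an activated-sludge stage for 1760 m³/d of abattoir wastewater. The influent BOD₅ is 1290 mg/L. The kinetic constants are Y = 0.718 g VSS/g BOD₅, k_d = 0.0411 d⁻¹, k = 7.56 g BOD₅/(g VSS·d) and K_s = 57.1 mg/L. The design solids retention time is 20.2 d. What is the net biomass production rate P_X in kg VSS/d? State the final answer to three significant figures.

P_X ≈ 890 kg VSS/d

From the Monod/SRT balance for a CMAS, S = K_s·(1+k_d θ_c)/[θ_c·(Y k − k_d) − 1] = 57.1 × (1 + 0.0411 × 20.2) / [20.2 × (0.718 × 7.56 − 0.0411) − 1] = 104.5 / 107.8 = 0.9693 mg/L.
Correct the yield for decay: Y_obs = Y/(1 + k_d θ_c) = 0.718 / (1 + 0.0411 × 20.2) = 0.718 / 1.830 = 0.3923.
Substrate removed = Q·(S₀ − S) = 1760 m³/d × (1290 − 0.969) g/m³ = 2.27×10^6 g/d = 2269 kg/d.
Biomass produced: P_X = Y_obs·Q·ΔS = 0.3923 × 2269 ≈ 890.0 kg VSS/d.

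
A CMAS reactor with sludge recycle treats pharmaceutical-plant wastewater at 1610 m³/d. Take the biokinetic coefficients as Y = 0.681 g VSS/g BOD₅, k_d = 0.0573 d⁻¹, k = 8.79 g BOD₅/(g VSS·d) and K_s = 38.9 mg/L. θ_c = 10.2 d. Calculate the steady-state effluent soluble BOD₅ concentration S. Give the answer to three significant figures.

S ≈ 1.04 mg/L

From the Monod/SRT balance for a CMAS, S = K_s·(1+k_d θ_c)/[θ_c·(Y k − k_d) − 1] = 38.9 × (1 + 0.0573 × 10.2) / [10.2 × (0.681 × 8.79 − 0.0573) − 1] = 61.64 / 59.47 = 1.036 mg/L.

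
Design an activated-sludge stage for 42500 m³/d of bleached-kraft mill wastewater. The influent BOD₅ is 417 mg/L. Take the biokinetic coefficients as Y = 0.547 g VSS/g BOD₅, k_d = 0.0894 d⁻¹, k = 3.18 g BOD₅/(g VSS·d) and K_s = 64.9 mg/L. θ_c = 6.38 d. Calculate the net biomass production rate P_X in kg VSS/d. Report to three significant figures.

P_X ≈ 6010 kg VSS/d

For a completely mixed reactor with recycle the Lawrence–McCarty relation gives S = K_s·(1 + k_d·θ_c) / [θ_c·(Y·k − k_d) − 1] = 64.9 × (1 + 0.0894 × 6.38) / [6.38 × (0.547 × 3.18 − 0.0894) − 1] = 101.9 / 9.527 = 10.70 mg/L.
Observed yield with endogenous decay: Y_obs = Y / (1 + k_d·θ_c) = 0.547 / (1 + 0.0894 × 6.38) = 0.547 / 1.570 = 0.3483 g VSS/g BOD₅.
Q·(S₀ − S) = 42500 × (417 − 10.7) × 10⁻³ = 17268 kg/d removed.
P_X = Y_obs · Q(S₀ − S) = 0.3483 × 17268 = 6015 kg VSS/d.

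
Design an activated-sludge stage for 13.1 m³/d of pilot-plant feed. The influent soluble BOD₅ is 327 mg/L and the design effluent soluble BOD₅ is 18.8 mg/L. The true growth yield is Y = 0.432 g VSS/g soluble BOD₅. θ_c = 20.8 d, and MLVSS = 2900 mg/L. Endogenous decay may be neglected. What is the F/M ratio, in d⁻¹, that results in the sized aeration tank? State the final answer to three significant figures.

F/M ≈ 0.118 d⁻¹

With k_d = 0 the design equation reduces to V = Y Q (S₀−S) θ_c / X = 0.432 × 13.1 × (327 − 18.8) × 20.8 / 2900 = 12.51 m³.
F/M = Q·S₀ / (V·X) = 13.1 × 327 / (12.51 × 2900) = 0.1181 g soluble BOD₅·(g VSS·d)⁻¹.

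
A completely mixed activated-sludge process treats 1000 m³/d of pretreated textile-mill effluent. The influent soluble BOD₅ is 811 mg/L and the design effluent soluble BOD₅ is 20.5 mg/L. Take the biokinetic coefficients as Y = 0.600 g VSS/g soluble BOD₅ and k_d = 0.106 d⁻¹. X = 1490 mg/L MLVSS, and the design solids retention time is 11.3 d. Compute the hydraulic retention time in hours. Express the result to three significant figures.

Steady-state biomass mass balance: V·X·(1 + k_d·θ_c) = Y·Q·(S₀ − S)·θ_c, so V = 0.600 × 1000 × (811 − 20.5) × 11.3 / [1490 × (1 + 0.106 × 11.3)] = 5.36×10^6 / 3275 = 1637 m³.
HRT = V/Q = 1637 m³ / 1000 m³·d⁻¹ = 1.637 d × 24 = 39.28 h.

τ ≈ 39.3 h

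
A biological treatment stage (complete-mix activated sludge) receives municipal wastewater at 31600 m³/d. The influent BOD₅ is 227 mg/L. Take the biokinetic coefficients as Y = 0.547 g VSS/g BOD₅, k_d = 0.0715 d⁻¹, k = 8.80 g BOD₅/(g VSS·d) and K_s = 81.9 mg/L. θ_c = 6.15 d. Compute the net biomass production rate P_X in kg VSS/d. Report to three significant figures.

P_X ≈ 2680 kg VSS/d

For a completely mixed reactor with recycle the Lawrence–McCarty relation gives S = K_s·(1 + k_d·θ_c) / [θ_c·(Y·k − k_d) − 1] = 81.9 × (1 + 0.0715 × 6.15) / [6.15 × (0.547 × 8.80 − 0.0715) − 1] = 117.9 / 28.16 = 4.187 mg/L.
The observed yield is Y_obs = Y/(1 + k_d·θ_c) = 0.547 / (1 + 0.0715 × 6.15) = 0.547 / 1.440 = 0.3799 g VSS per g BOD₅ removed.
Mass of BOD₅ removed per day: Q(S₀ − S) = 31600 × 222.8 g/m³ = 7041 kg/d.
P_X = Y_obs · Q(S₀ − S) = 0.3799 × 7041 = 2675 kg VSS/d.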